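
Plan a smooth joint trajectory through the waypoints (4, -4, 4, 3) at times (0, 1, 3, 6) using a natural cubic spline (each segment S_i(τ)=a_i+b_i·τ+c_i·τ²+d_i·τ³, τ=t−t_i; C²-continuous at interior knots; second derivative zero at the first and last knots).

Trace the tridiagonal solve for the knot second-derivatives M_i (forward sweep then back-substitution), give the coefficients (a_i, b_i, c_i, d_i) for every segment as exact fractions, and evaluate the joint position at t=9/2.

  seg 0: a=4 b=-865/84 c=0 d=193/84
  seg 1: a=-4 b=-143/42 c=193/28 d=-67/42
  seg 2: a=4 b=211/42 c=-75/28 d=25/84
S(9/2) = 1459/224

Δ: Δ0=-8, Δ1=4, Δ2=-1/3
row 1: diag=6, rhs=72; c'=1/3, d'=12
row 2: denom=10−2·1/3=28/3; d'=(-26−2·12)/(28/3)=-75/14
back: M2=-75/14
back: M1=12−1/3·-75/14=193/14
M: M0=0, M1=193/14, M2=-75/14, M3=0
seg 0: a=4, c=M0/2=0, d=(M1−M0)/(6·1)=193/84, b=Δ0−h0·(2M0+M1)/6=-865/84
seg 1: a=-4, c=M1/2=193/28, d=(M2−M1)/(6·2)=-67/42, b=Δ1−h1·(2M1+M2)/6=-143/42
seg 2: a=4, c=M2/2=-75/28, d=(M3−M2)/(6·3)=25/84, b=Δ2−h2·(2M2+M3)/6=211/42
t_q=9/2 → seg 2, τ=3/2; S=4+211/42·τ+-75/28·τ²+25/84·τ³=1459/224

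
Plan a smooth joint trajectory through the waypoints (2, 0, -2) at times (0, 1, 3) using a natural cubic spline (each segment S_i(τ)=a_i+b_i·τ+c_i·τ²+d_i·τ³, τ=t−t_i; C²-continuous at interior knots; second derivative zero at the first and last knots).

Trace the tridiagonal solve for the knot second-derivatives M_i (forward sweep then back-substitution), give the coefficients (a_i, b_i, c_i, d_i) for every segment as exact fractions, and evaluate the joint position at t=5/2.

Δ: Δ0=-2, Δ1=-1
row 1: diag=6, rhs=6; c'=1/3, d'=1
back: M1=1
M: M0=0, M1=1, M2=0
seg 0: a=2, c=M0/2=0, d=(M1−M0)/(6·1)=1/6, b=Δ0−h0·(2M0+M1)/6=-13/6
seg 1: a=0, c=M1/2=1/2, d=(M2−M1)/(6·2)=-1/12, b=Δ1−h1·(2M1+M2)/6=-5/3
t_q=5/2 → seg 1, τ=3/2; S=0+-5/3·τ+1/2·τ²+-1/12·τ³=-53/32

  seg 0: a=2 b=-13/6 c=0 d=1/6
  seg 1: a=0 b=-5/3 c=1/2 d=-1/12
S(5/2) = -53/32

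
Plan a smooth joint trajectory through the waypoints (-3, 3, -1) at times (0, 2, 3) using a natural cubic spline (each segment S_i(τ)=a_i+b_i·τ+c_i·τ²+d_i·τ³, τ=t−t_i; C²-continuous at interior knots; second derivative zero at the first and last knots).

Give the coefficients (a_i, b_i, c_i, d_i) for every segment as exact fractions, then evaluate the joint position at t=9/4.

  seg 0: a=-3 b=16/3 c=0 d=-7/12
  seg 1: a=3 b=-5/3 c=-7/2 d=7/6
S(9/4) = 305/128

Δ: Δ0=3, Δ1=-4
row 1: diag=6, rhs=-42; c'=1/6, d'=-7
back: M1=-7
M: M0=0, M1=-7, M2=0
seg 0: a=-3, c=M0/2=0, d=(M1−M0)/(6·2)=-7/12, b=Δ0−h0·(2M0+M1)/6=16/3
seg 1: a=3, c=M1/2=-7/2, d=(M2−M1)/(6·1)=7/6, b=Δ1−h1·(2M1+M2)/6=-5/3
t_q=9/4 → seg 1, τ=1/4; S=3+-5/3·τ+-7/2·τ²+7/6·τ³=305/128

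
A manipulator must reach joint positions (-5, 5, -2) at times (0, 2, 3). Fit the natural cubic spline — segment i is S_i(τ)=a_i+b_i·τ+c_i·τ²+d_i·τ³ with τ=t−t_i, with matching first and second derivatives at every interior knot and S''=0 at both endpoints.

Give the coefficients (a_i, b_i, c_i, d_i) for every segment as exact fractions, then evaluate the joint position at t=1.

  seg 0: a=-5 b=9 c=0 d=-1
  seg 1: a=5 b=-3 c=-6 d=2
S(1) = 3

Δ: Δ0=5, Δ1=-7
row 1: diag=6, rhs=-72; c'=1/6, d'=-12
back: M1=-12
M: M0=0, M1=-12, M2=0
seg 0: a=-5, c=M0/2=0, d=(M1−M0)/(6·2)=-1, b=Δ0−h0·(2M0+M1)/6=9
seg 1: a=5, c=M1/2=-6, d=(M2−M1)/(6·1)=2, b=Δ1−h1·(2M1+M2)/6=-3
t_q=1 → seg 0, τ=1; S=-5+9·τ+0·τ²+-1·τ³=3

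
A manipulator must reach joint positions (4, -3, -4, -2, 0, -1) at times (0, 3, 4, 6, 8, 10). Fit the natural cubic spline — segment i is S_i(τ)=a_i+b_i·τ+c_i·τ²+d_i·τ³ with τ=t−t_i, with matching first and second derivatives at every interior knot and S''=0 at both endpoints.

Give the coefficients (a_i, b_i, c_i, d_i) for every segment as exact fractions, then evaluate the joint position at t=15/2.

  seg 0: a=4 b=-10429/3846 c=0 d=485/11538
  seg 1: a=-3 b=-3032/1923 c=485/1282 d=763/3846
  seg 2: a=-4 b=-865/3846 c=624/641 d=-2777/15384
  seg 3: a=-2 b=2890/1923 c=-281/2564 d=-1091/15384
  seg 4: a=0 b=821/3846 c=-343/641 d=343/3846
S(15/2) = -9503/41024

Δ: Δ0=-7/3, Δ1=-1, Δ2=1, Δ3=1, Δ4=-1/2
row 1: diag=8, rhs=8; c'=1/8, d'=1
row 2: denom=6−1·1/8=47/8; d'=(12−1·1)/(47/8)=88/47
row 3: denom=8−2·16/47=344/47; d'=(0−2·88/47)/(344/47)=-22/43
row 4: denom=8−2·47/172=641/86; d'=(-9−2·-22/43)/(641/86)=-686/641
back: M4=-686/641
back: M3=-22/43−47/172·-686/641=-281/1282
back: M2=88/47−16/47·-281/1282=1248/641
back: M1=1−1/8·1248/641=485/641
M: M0=0, M1=485/641, M2=1248/641, M3=-281/1282, M4=-686/641, M5=0
seg 0: a=4, c=M0/2=0, d=(M1−M0)/(6·3)=485/11538, b=Δ0−h0·(2M0+M1)/6=-10429/3846
seg 1: a=-3, c=M1/2=485/1282, d=(M2−M1)/(6·1)=763/3846, b=Δ1−h1·(2M1+M2)/6=-3032/1923
seg 2: a=-4, c=M2/2=624/641, d=(M3−M2)/(6·2)=-2777/15384, b=Δ2−h2·(2M2+M3)/6=-865/3846
seg 3: a=-2, c=M3/2=-281/2564, d=(M4−M3)/(6·2)=-1091/15384, b=Δ3−h3·(2M3+M4)/6=2890/1923
seg 4: a=0, c=M4/2=-343/641, d=(M5−M4)/(6·2)=343/3846, b=Δ4−h4·(2M4+M5)/6=821/3846
t_q=15/2 → seg 3, τ=3/2; S=-2+2890/1923·τ+-281/2564·τ²+-1091/15384·τ³=-9503/41024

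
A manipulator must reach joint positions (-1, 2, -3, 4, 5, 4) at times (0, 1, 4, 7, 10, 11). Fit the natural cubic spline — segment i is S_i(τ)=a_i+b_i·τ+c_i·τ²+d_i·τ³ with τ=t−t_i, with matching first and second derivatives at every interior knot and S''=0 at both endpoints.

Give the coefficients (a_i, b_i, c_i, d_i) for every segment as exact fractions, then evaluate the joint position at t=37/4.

Δ: Δ0=3, Δ1=-5/3, Δ2=7/3, Δ3=1/3, Δ4=-1
row 1: diag=8, rhs=-28; c'=3/8, d'=-7/2
row 2: denom=12−3·3/8=87/8; d'=(24−3·-7/2)/(87/8)=92/29
row 3: denom=12−3·8/29=324/29; d'=(-12−3·92/29)/(324/29)=-52/27
row 4: denom=8−3·29/108=259/36; d'=(-8−3·-52/27)/(259/36)=-80/259
back: M4=-80/259
back: M3=-52/27−29/108·-80/259=-1432/777
back: M2=92/29−8/29·-1432/777=2860/777
back: M1=-7/2−3/8·2860/777=-1264/259
M: M0=0, M1=-1264/259, M2=2860/777, M3=-1432/777, M4=-80/259, M5=0
seg 0: a=-1, c=M0/2=0, d=(M1−M0)/(6·1)=-632/777, b=Δ0−h0·(2M0+M1)/6=2963/777
seg 1: a=2, c=M1/2=-632/259, d=(M2−M1)/(6·3)=3326/6993, b=Δ1−h1·(2M1+M2)/6=1067/777
seg 2: a=-3, c=M2/2=1430/777, d=(M3−M2)/(6·3)=-58/189, b=Δ2−h2·(2M2+M3)/6=-331/777
seg 3: a=4, c=M3/2=-716/777, d=(M4−M3)/(6·3)=596/6993, b=Δ3−h3·(2M3+M4)/6=1811/777
seg 4: a=5, c=M4/2=-40/259, d=(M5−M4)/(6·1)=40/777, b=Δ4−h4·(2M4+M5)/6=-697/777
t_q=37/4 → seg 3, τ=9/4; S=4+1811/777·τ+-716/777·τ²+596/6993·τ³=22999/4144

  seg 0: a=-1 b=2963/777 c=0 d=-632/777
  seg 1: a=2 b=1067/777 c=-632/259 d=3326/6993
  seg 2: a=-3 b=-331/777 c=1430/777 d=-58/189
  seg 3: a=4 b=1811/777 c=-716/777 d=596/6993
  seg 4: a=5 b=-697/777 c=-40/259 d=40/777
S(37/4) = 22999/4144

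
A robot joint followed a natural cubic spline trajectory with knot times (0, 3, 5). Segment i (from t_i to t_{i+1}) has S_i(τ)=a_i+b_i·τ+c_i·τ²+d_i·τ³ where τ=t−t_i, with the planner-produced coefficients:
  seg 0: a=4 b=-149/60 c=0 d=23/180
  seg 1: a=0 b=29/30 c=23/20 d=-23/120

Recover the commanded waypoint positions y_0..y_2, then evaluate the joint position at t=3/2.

y_0=4 y_1=0 y_2=5
S(3/2) = 113/160

y_0 = S_0(0) = a_0 = 4
y_1 = S_1(0) = a_1 = 0
y_2 = S_1(2) = 5
t_q=3/2 is in segment 0 (τ=3/2); S_0(τ)=113/160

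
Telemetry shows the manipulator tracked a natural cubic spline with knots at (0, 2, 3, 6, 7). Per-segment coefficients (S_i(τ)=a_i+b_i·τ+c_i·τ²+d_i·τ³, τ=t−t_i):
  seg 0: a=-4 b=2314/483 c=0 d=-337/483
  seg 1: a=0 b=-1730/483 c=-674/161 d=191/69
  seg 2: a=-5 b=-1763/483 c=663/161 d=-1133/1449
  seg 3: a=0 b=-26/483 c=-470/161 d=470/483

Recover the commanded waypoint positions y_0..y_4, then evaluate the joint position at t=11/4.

y_0=-4 y_1=0 y_2=-5 y_3=0 y_4=-2
S(11/4) = -39911/10304

y_0 = S_0(0) = a_0 = -4
y_1 = S_1(0) = a_1 = 0
y_2 = S_2(0) = a_2 = -5
y_3 = S_3(0) = a_3 = 0
y_4 = S_3(1) = -2
t_q=11/4 is in segment 1 (τ=3/4); S_1(τ)=-39911/10304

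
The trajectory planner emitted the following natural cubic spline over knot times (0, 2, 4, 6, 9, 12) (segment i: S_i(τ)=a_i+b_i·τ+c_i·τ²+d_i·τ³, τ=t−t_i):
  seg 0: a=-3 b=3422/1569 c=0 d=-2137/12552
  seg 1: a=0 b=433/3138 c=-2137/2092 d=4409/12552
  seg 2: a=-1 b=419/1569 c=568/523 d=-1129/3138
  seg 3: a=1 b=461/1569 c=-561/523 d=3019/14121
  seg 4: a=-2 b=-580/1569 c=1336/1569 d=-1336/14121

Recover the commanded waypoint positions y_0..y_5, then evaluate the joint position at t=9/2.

y_0=-3 y_1=0 y_2=-1 y_3=1 y_4=-2 y_5=2
S(9/2) = -5355/8368

y_0 = S_0(0) = a_0 = -3
y_1 = S_1(0) = a_1 = 0
y_2 = S_2(0) = a_2 = -1
y_3 = S_3(0) = a_3 = 1
y_4 = S_4(0) = a_4 = -2
y_5 = S_4(3) = 2
t_q=9/2 is in segment 2 (τ=1/2); S_2(τ)=-5355/8368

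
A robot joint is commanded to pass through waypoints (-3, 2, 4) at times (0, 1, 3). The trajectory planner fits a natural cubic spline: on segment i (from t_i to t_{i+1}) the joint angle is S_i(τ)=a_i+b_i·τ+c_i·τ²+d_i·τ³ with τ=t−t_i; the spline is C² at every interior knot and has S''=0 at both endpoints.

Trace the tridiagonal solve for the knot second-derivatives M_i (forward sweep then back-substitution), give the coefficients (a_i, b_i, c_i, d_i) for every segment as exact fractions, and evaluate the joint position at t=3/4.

Δ: Δ0=5, Δ1=1
row 1: diag=6, rhs=-24; c'=1/3, d'=-4
back: M1=-4
M: M0=0, M1=-4, M2=0
seg 0: a=-3, c=M0/2=0, d=(M1−M0)/(6·1)=-2/3, b=Δ0−h0·(2M0+M1)/6=17/3
seg 1: a=2, c=M1/2=-2, d=(M2−M1)/(6·2)=1/3, b=Δ1−h1·(2M1+M2)/6=11/3
t_q=3/4 → seg 0, τ=3/4; S=-3+17/3·τ+0·τ²+-2/3·τ³=31/32

  seg 0: a=-3 b=17/3 c=0 d=-2/3
  seg 1: a=2 b=11/3 c=-2 d=1/3
S(3/4) = 31/32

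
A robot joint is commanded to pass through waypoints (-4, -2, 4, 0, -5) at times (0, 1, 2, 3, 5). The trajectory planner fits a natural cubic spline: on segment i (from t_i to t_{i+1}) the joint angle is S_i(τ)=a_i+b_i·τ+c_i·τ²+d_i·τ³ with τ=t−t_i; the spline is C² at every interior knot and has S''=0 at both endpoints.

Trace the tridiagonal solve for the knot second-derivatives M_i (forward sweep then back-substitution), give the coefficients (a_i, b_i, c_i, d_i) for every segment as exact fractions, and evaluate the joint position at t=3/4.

  seg 0: a=-4 b=37/172 c=0 d=307/172
  seg 1: a=-2 b=479/86 c=921/172 d=-847/172
  seg 2: a=4 b=259/172 c=-405/43 d=673/172
  seg 3: a=0 b=-481/86 c=399/172 d=-133/344
S(3/4) = -33967/11008

Δ: Δ0=2, Δ1=6, Δ2=-4, Δ3=-5/2
row 1: diag=4, rhs=24; c'=1/4, d'=6
row 2: denom=4−1·1/4=15/4; d'=(-60−1·6)/(15/4)=-88/5
row 3: denom=6−1·4/15=86/15; d'=(9−1·-88/5)/(86/15)=399/86
back: M3=399/86
back: M2=-88/5−4/15·399/86=-810/43
back: M1=6−1/4·-810/43=921/86
M: M0=0, M1=921/86, M2=-810/43, M3=399/86, M4=0
seg 0: a=-4, c=M0/2=0, d=(M1−M0)/(6·1)=307/172, b=Δ0−h0·(2M0+M1)/6=37/172
seg 1: a=-2, c=M1/2=921/172, d=(M2−M1)/(6·1)=-847/172, b=Δ1−h1·(2M1+M2)/6=479/86
seg 2: a=4, c=M2/2=-405/43, d=(M3−M2)/(6·1)=673/172, b=Δ2−h2·(2M2+M3)/6=259/172
seg 3: a=0, c=M3/2=399/172, d=(M4−M3)/(6·2)=-133/344, b=Δ3−h3·(2M3+M4)/6=-481/86
t_q=3/4 → seg 0, τ=3/4; S=-4+37/172·τ+0·τ²+307/172·τ³=-33967/11008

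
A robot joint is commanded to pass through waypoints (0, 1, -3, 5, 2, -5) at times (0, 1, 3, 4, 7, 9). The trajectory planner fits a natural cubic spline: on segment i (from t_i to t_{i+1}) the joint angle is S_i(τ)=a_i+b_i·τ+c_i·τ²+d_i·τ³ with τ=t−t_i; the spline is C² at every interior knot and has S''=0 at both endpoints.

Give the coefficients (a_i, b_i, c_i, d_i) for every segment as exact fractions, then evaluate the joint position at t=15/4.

  seg 0: a=0 b=5045/2212 c=0 d=-2833/2212
  seg 1: a=1 b=-1727/1106 c=-8499/2212 d=4007/2212
  seg 2: a=-3 b=5317/1106 c=15543/2212 d=-8481/2212
  seg 3: a=5 b=16277/2212 c=-2475/553 d=3737/6636
  seg 4: a=2 b=-4745/1106 c=1311/2212 d=-437/4424
S(15/4) = 416289/141568

Δ: Δ0=1, Δ1=-2, Δ2=8, Δ3=-1, Δ4=-7/2
row 1: diag=6, rhs=-18; c'=1/3, d'=-3
row 2: denom=6−2·1/3=16/3; d'=(60−2·-3)/(16/3)=99/8
row 3: denom=8−1·3/16=125/16; d'=(-54−1·99/8)/(125/16)=-1062/125
row 4: denom=10−3·48/125=1106/125; d'=(-15−3·-1062/125)/(1106/125)=1311/1106
back: M4=1311/1106
back: M3=-1062/125−48/125·1311/1106=-4950/553
back: M2=99/8−3/16·-4950/553=15543/1106
back: M1=-3−1/3·15543/1106=-8499/1106
M: M0=0, M1=-8499/1106, M2=15543/1106, M3=-4950/553, M4=1311/1106, M5=0
seg 0: a=0, c=M0/2=0, d=(M1−M0)/(6·1)=-2833/2212, b=Δ0−h0·(2M0+M1)/6=5045/2212
seg 1: a=1, c=M1/2=-8499/2212, d=(M2−M1)/(6·2)=4007/2212, b=Δ1−h1·(2M1+M2)/6=-1727/1106
seg 2: a=-3, c=M2/2=15543/2212, d=(M3−M2)/(6·1)=-8481/2212, b=Δ2−h2·(2M2+M3)/6=5317/1106
seg 3: a=5, c=M3/2=-2475/553, d=(M4−M3)/(6·3)=3737/6636, b=Δ3−h3·(2M3+M4)/6=16277/2212
seg 4: a=2, c=M4/2=1311/2212, d=(M5−M4)/(6·2)=-437/4424, b=Δ4−h4·(2M4+M5)/6=-4745/1106
t_q=15/4 → seg 2, τ=3/4; S=-3+5317/1106·τ+15543/2212·τ²+-8481/2212·τ³=416289/141568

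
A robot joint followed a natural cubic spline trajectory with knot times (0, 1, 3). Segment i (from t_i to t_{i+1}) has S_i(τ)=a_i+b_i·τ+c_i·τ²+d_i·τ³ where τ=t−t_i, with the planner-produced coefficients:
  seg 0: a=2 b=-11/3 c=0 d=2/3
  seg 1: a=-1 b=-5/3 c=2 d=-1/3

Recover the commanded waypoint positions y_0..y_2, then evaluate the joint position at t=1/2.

y_0=2 y_1=-1 y_2=1
S(1/2) = 1/4

y_0 = S_0(0) = a_0 = 2
y_1 = S_1(0) = a_1 = -1
y_2 = S_1(2) = 1
t_q=1/2 is in segment 0 (τ=1/2); S_0(τ)=1/4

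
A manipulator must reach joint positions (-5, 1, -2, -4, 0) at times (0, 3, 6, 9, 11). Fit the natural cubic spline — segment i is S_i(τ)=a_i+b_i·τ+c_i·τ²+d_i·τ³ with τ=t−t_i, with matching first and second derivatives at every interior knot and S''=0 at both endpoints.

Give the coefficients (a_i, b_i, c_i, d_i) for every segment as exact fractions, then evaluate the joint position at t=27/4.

  seg 0: a=-5 b=1147/414 c=0 d=-319/3726
  seg 1: a=1 b=95/207 c=-319/414 d=353/3726
  seg 2: a=-2 b=-665/414 c=17/207 d=287/3726
  seg 3: a=-4 b=200/207 c=107/138 d=-107/828
S(27/4) = -9203/2944

Δ: Δ0=2, Δ1=-1, Δ2=-2/3, Δ3=2
row 1: diag=12, rhs=-18; c'=1/4, d'=-3/2
row 2: denom=12−3·1/4=45/4; d'=(2−3·-3/2)/(45/4)=26/45
row 3: denom=10−3·4/15=46/5; d'=(16−3·26/45)/(46/5)=107/69
back: M3=107/69
back: M2=26/45−4/15·107/69=34/207
back: M1=-3/2−1/4·34/207=-319/207
M: M0=0, M1=-319/207, M2=34/207, M3=107/69, M4=0
seg 0: a=-5, c=M0/2=0, d=(M1−M0)/(6·3)=-319/3726, b=Δ0−h0·(2M0+M1)/6=1147/414
seg 1: a=1, c=M1/2=-319/414, d=(M2−M1)/(6·3)=353/3726, b=Δ1−h1·(2M1+M2)/6=95/207
seg 2: a=-2, c=M2/2=17/207, d=(M3−M2)/(6·3)=287/3726, b=Δ2−h2·(2M2+M3)/6=-665/414
seg 3: a=-4, c=M3/2=107/138, d=(M4−M3)/(6·2)=-107/828, b=Δ3−h3·(2M3+M4)/6=200/207
t_q=27/4 → seg 2, τ=3/4; S=-2+-665/414·τ+17/207·τ²+287/3726·τ³=-9203/2944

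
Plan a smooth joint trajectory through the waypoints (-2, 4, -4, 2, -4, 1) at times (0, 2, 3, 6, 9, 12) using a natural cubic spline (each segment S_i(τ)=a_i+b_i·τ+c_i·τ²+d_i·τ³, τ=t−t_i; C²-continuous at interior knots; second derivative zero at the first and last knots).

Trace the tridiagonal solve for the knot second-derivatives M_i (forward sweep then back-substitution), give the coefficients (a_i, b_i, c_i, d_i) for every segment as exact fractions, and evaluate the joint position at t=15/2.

  seg 0: a=-2 b=13843/1899 c=0 d=-4073/3798
  seg 1: a=4 b=-10595/1899 c=-4073/633 d=7622/1899
  seg 2: a=-4 b=-12167/1899 c=1183/211 d=-15976/17091
  seg 3: a=2 b=3787/1899 c=-5329/1899 d=8402/17091
  seg 4: a=-4 b=-2981/1899 c=3073/1899 d=-3073/17091
S(15/2) = 71/211

Δ: Δ0=3, Δ1=-8, Δ2=2, Δ3=-2, Δ4=5/3
row 1: diag=6, rhs=-66; c'=1/6, d'=-11
row 2: denom=8−1·1/6=47/6; d'=(60−1·-11)/(47/6)=426/47
row 3: denom=12−3·18/47=510/47; d'=(-24−3·426/47)/(510/47)=-401/85
row 4: denom=12−3·47/170=1899/170; d'=(22−3·-401/85)/(1899/170)=6146/1899
back: M4=6146/1899
back: M3=-401/85−47/170·6146/1899=-10658/1899
back: M2=426/47−18/47·-10658/1899=2366/211
back: M1=-11−1/6·2366/211=-8146/633
M: M0=0, M1=-8146/633, M2=2366/211, M3=-10658/1899, M4=6146/1899, M5=0
seg 0: a=-2, c=M0/2=0, d=(M1−M0)/(6·2)=-4073/3798, b=Δ0−h0·(2M0+M1)/6=13843/1899
seg 1: a=4, c=M1/2=-4073/633, d=(M2−M1)/(6·1)=7622/1899, b=Δ1−h1·(2M1+M2)/6=-10595/1899
seg 2: a=-4, c=M2/2=1183/211, d=(M3−M2)/(6·3)=-15976/17091, b=Δ2−h2·(2M2+M3)/6=-12167/1899
seg 3: a=2, c=M3/2=-5329/1899, d=(M4−M3)/(6·3)=8402/17091, b=Δ3−h3·(2M3+M4)/6=3787/1899
seg 4: a=-4, c=M4/2=3073/1899, d=(M5−M4)/(6·3)=-3073/17091, b=Δ4−h4·(2M4+M5)/6=-2981/1899
t_q=15/2 → seg 3, τ=3/2; S=2+3787/1899·τ+-5329/1899·τ²+8402/17091·τ³=71/211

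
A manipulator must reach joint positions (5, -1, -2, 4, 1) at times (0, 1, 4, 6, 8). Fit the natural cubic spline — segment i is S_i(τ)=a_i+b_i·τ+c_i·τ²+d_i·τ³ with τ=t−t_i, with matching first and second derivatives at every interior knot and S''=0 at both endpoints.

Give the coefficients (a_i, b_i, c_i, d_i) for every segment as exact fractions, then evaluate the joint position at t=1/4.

Δ: Δ0=-6, Δ1=-1/3, Δ2=3, Δ3=-3/2
row 1: diag=8, rhs=34; c'=3/8, d'=17/4
row 2: denom=10−3·3/8=71/8; d'=(20−3·17/4)/(71/8)=58/71
row 3: denom=8−2·16/71=536/71; d'=(-27−2·58/71)/(536/71)=-2033/536
back: M3=-2033/536
back: M2=58/71−16/71·-2033/536=112/67
back: M1=17/4−3/8·112/67=971/268
M: M0=0, M1=971/268, M2=112/67, M3=-2033/536, M4=0
seg 0: a=5, c=M0/2=0, d=(M1−M0)/(6·1)=971/1608, b=Δ0−h0·(2M0+M1)/6=-10619/1608
seg 1: a=-1, c=M1/2=971/536, d=(M2−M1)/(6·3)=-523/4824, b=Δ1−h1·(2M1+M2)/6=-3853/804
seg 2: a=-2, c=M2/2=56/67, d=(M3−M2)/(6·2)=-2929/6432, b=Δ2−h2·(2M2+M3)/6=5065/1608
seg 3: a=4, c=M3/2=-2033/1072, d=(M4−M3)/(6·2)=2033/6432, b=Δ3−h3·(2M3+M4)/6=827/804
t_q=1/4 → seg 0, τ=1/4; S=5+-10619/1608·τ+0·τ²+971/1608·τ³=115209/34304

  seg 0: a=5 b=-10619/1608 c=0 d=971/1608
  seg 1: a=-1 b=-3853/804 c=971/536 d=-523/4824
  seg 2: a=-2 b=5065/1608 c=56/67 d=-2929/6432
  seg 3: a=4 b=827/804 c=-2033/1072 d=2033/6432
S(1/4) = 115209/34304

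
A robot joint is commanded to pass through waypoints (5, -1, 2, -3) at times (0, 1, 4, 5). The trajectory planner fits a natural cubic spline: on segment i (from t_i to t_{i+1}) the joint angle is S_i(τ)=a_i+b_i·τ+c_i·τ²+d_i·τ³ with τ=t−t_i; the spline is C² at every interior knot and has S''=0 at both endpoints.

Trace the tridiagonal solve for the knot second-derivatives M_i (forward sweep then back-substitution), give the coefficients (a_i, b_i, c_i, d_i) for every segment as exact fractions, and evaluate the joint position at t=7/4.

Δ: Δ0=-6, Δ1=1, Δ2=-5
row 1: diag=8, rhs=42; c'=3/8, d'=21/4
row 2: denom=8−3·3/8=55/8; d'=(-36−3·21/4)/(55/8)=-414/55
back: M2=-414/55
back: M1=21/4−3/8·-414/55=444/55
M: M0=0, M1=444/55, M2=-414/55, M3=0
seg 0: a=5, c=M0/2=0, d=(M1−M0)/(6·1)=74/55, b=Δ0−h0·(2M0+M1)/6=-404/55
seg 1: a=-1, c=M1/2=222/55, d=(M2−M1)/(6·3)=-13/15, b=Δ1−h1·(2M1+M2)/6=-182/55
seg 2: a=2, c=M2/2=-207/55, d=(M3−M2)/(6·1)=69/55, b=Δ2−h2·(2M2+M3)/6=-137/55
t_q=7/4 → seg 1, τ=3/4; S=-1+-182/55·τ+222/55·τ²+-13/15·τ³=-5551/3520

  seg 0: a=5 b=-404/55 c=0 d=74/55
  seg 1: a=-1 b=-182/55 c=222/55 d=-13/15
  seg 2: a=2 b=-137/55 c=-207/55 d=69/55
S(7/4) = -5551/3520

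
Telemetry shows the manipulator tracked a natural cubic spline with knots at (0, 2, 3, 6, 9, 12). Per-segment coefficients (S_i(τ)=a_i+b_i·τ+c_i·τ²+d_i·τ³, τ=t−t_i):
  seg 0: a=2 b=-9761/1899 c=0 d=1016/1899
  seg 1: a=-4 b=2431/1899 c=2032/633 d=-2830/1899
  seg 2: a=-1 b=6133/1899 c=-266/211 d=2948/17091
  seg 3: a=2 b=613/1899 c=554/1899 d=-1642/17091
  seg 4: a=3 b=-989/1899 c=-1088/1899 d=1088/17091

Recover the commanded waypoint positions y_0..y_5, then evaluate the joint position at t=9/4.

y_0=2 y_1=-4 y_2=-1 y_3=2 y_4=3 y_5=-2
S(9/4) = -70949/20256

y_0 = S_0(0) = a_0 = 2
y_1 = S_1(0) = a_1 = -4
y_2 = S_2(0) = a_2 = -1
y_3 = S_3(0) = a_3 = 2
y_4 = S_4(0) = a_4 = 3
y_5 = S_4(3) = -2
t_q=9/4 is in segment 1 (τ=1/4); S_1(τ)=-70949/20256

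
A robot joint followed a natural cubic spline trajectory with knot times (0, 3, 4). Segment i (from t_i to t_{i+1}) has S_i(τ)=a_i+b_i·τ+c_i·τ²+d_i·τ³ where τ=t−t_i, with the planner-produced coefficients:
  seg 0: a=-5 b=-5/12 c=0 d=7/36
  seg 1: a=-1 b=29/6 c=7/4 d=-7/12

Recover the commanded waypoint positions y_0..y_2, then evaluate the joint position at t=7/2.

y_0 = S_0(0) = a_0 = -5
y_1 = S_1(0) = a_1 = -1
y_2 = S_1(1) = 5
t_q=7/2 is in segment 1 (τ=1/2); S_1(τ)=57/32

y_0=-5 y_1=-1 y_2=5
S(7/2) = 57/32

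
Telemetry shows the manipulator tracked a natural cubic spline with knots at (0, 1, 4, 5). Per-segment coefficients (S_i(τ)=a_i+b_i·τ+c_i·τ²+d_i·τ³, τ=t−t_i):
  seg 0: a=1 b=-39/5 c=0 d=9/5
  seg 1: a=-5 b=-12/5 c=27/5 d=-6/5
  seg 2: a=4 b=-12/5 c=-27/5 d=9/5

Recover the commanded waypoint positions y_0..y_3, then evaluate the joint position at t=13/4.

y_0 = S_0(0) = a_0 = 1
y_1 = S_1(0) = a_1 = -5
y_2 = S_2(0) = a_2 = 4
y_3 = S_2(1) = -2
t_q=13/4 is in segment 1 (τ=9/4); S_1(τ)=523/160

y_0=1 y_1=-5 y_2=4 y_3=-2
S(13/4) = 523/160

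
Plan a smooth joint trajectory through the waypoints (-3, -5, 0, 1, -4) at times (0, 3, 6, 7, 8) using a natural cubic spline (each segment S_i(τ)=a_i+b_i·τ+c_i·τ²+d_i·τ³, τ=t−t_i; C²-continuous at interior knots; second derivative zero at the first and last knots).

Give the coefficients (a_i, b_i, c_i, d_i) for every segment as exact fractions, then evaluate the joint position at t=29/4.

  seg 0: a=-3 b=-137/112 c=0 d=187/3024
  seg 1: a=-5 b=25/56 c=187/336 d=-151/3024
  seg 2: a=0 b=39/16 c=3/28 d=-173/112
  seg 3: a=1 b=-111/56 c=-507/112 d=169/112
S(29/4) = 251/1024

Δ: Δ0=-2/3, Δ1=5/3, Δ2=1, Δ3=-5
row 1: diag=12, rhs=14; c'=1/4, d'=7/6
row 2: denom=8−3·1/4=29/4; d'=(-4−3·7/6)/(29/4)=-30/29
row 3: denom=4−1·4/29=112/29; d'=(-36−1·-30/29)/(112/29)=-507/56
back: M3=-507/56
back: M2=-30/29−4/29·-507/56=3/14
back: M1=7/6−1/4·3/14=187/168
M: M0=0, M1=187/168, M2=3/14, M3=-507/56, M4=0
seg 0: a=-3, c=M0/2=0, d=(M1−M0)/(6·3)=187/3024, b=Δ0−h0·(2M0+M1)/6=-137/112
seg 1: a=-5, c=M1/2=187/336, d=(M2−M1)/(6·3)=-151/3024, b=Δ1−h1·(2M1+M2)/6=25/56
seg 2: a=0, c=M2/2=3/28, d=(M3−M2)/(6·1)=-173/112, b=Δ2−h2·(2M2+M3)/6=39/16
seg 3: a=1, c=M3/2=-507/112, d=(M4−M3)/(6·1)=169/112, b=Δ3−h3·(2M3+M4)/6=-111/56
t_q=29/4 → seg 3, τ=1/4; S=1+-111/56·τ+-507/112·τ²+169/112·τ³=251/1024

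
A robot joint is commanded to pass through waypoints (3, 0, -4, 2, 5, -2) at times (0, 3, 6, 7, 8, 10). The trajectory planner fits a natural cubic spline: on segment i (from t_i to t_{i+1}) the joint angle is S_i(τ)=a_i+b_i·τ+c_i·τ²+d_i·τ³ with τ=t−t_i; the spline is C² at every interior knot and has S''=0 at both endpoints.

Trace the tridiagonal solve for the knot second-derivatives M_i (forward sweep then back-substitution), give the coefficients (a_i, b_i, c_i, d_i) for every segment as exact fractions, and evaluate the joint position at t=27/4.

  seg 0: a=3 b=-259/3858 c=0 d=-3599/34722
  seg 1: a=0 b=-5528/1929 c=-3599/3858 d=16709/34722
  seg 2: a=-4 b=17477/3858 c=2185/643 d=-7439/3858
  seg 3: a=2 b=10690/1929 c=-3069/1286 d=-599/3858
  seg 4: a=5 b=1169/3858 c=-1834/643 d=917/1929
S(27/4) = 40785/82304

Δ: Δ0=-1, Δ1=-4/3, Δ2=6, Δ3=3, Δ4=-7/2
row 1: diag=12, rhs=-2; c'=1/4, d'=-1/6
row 2: denom=8−3·1/4=29/4; d'=(44−3·-1/6)/(29/4)=178/29
row 3: denom=4−1·4/29=112/29; d'=(-18−1·178/29)/(112/29)=-25/4
row 4: denom=6−1·29/112=643/112; d'=(-39−1·-25/4)/(643/112)=-3668/643
back: M4=-3668/643
back: M3=-25/4−29/112·-3668/643=-3069/643
back: M2=178/29−4/29·-3069/643=4370/643
back: M1=-1/6−1/4·4370/643=-3599/1929
M: M0=0, M1=-3599/1929, M2=4370/643, M3=-3069/643, M4=-3668/643, M5=0
seg 0: a=3, c=M0/2=0, d=(M1−M0)/(6·3)=-3599/34722, b=Δ0−h0·(2M0+M1)/6=-259/3858
seg 1: a=0, c=M1/2=-3599/3858, d=(M2−M1)/(6·3)=16709/34722, b=Δ1−h1·(2M1+M2)/6=-5528/1929
seg 2: a=-4, c=M2/2=2185/643, d=(M3−M2)/(6·1)=-7439/3858, b=Δ2−h2·(2M2+M3)/6=17477/3858
seg 3: a=2, c=M3/2=-3069/1286, d=(M4−M3)/(6·1)=-599/3858, b=Δ3−h3·(2M3+M4)/6=10690/1929
seg 4: a=5, c=M4/2=-1834/643, d=(M5−M4)/(6·2)=917/1929, b=Δ4−h4·(2M4+M5)/6=1169/3858
t_q=27/4 → seg 2, τ=3/4; S=-4+17477/3858·τ+2185/643·τ²+-7439/3858·τ³=40785/82304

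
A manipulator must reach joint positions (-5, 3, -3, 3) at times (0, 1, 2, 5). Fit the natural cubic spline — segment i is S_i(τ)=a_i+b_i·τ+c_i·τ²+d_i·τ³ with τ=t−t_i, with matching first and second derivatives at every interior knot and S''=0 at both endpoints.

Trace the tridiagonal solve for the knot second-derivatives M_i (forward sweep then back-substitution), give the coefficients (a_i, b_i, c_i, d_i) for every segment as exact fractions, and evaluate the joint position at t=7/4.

  seg 0: a=-5 b=368/31 c=0 d=-120/31
  seg 1: a=3 b=8/31 c=-360/31 d=166/31
  seg 2: a=-3 b=-214/31 c=138/31 d=-46/93
S(7/4) = -1071/992

Δ: Δ0=8, Δ1=-6, Δ2=2
row 1: diag=4, rhs=-84; c'=1/4, d'=-21
row 2: denom=8−1·1/4=31/4; d'=(48−1·-21)/(31/4)=276/31
back: M2=276/31
back: M1=-21−1/4·276/31=-720/31
M: M0=0, M1=-720/31, M2=276/31, M3=0
seg 0: a=-5, c=M0/2=0, d=(M1−M0)/(6·1)=-120/31, b=Δ0−h0·(2M0+M1)/6=368/31
seg 1: a=3, c=M1/2=-360/31, d=(M2−M1)/(6·1)=166/31, b=Δ1−h1·(2M1+M2)/6=8/31
seg 2: a=-3, c=M2/2=138/31, d=(M3−M2)/(6·3)=-46/93, b=Δ2−h2·(2M2+M3)/6=-214/31
t_q=7/4 → seg 1, τ=3/4; S=3+8/31·τ+-360/31·τ²+166/31·τ³=-1071/992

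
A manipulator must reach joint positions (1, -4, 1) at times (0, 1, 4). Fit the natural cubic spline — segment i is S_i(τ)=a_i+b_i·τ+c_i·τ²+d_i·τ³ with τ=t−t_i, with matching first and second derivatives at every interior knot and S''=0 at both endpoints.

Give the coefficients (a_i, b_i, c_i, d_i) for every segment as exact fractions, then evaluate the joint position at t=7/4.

Δ: Δ0=-5, Δ1=5/3
row 1: diag=8, rhs=40; c'=3/8, d'=5
back: M1=5
M: M0=0, M1=5, M2=0
seg 0: a=1, c=M0/2=0, d=(M1−M0)/(6·1)=5/6, b=Δ0−h0·(2M0+M1)/6=-35/6
seg 1: a=-4, c=M1/2=5/2, d=(M2−M1)/(6·3)=-5/18, b=Δ1−h1·(2M1+M2)/6=-10/3
t_q=7/4 → seg 1, τ=3/4; S=-4+-10/3·τ+5/2·τ²+-5/18·τ³=-667/128

  seg 0: a=1 b=-35/6 c=0 d=5/6
  seg 1: a=-4 b=-10/3 c=5/2 d=-5/18
S(7/4) = -667/128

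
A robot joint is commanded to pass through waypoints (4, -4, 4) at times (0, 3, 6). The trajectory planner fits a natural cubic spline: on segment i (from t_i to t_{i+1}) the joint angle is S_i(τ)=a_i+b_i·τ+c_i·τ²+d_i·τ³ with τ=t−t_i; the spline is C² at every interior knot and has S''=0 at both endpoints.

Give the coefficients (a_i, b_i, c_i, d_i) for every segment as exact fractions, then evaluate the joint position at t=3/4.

Δ: Δ0=-8/3, Δ1=8/3
row 1: diag=12, rhs=32; c'=1/4, d'=8/3
back: M1=8/3
M: M0=0, M1=8/3, M2=0
seg 0: a=4, c=M0/2=0, d=(M1−M0)/(6·3)=4/27, b=Δ0−h0·(2M0+M1)/6=-4
seg 1: a=-4, c=M1/2=4/3, d=(M2−M1)/(6·3)=-4/27, b=Δ1−h1·(2M1+M2)/6=0
t_q=3/4 → seg 0, τ=3/4; S=4+-4·τ+0·τ²+4/27·τ³=17/16

  seg 0: a=4 b=-4 c=0 d=4/27
  seg 1: a=-4 b=0 c=4/3 d=-4/27
S(3/4) = 17/16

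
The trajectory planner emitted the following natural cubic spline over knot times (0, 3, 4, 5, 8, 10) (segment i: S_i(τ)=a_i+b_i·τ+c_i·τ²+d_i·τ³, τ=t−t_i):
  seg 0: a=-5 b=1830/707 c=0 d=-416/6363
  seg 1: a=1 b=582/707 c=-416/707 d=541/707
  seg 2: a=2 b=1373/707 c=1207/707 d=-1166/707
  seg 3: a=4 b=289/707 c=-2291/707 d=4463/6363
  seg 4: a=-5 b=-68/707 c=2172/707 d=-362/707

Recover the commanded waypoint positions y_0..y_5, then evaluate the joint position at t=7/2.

y_0=-5 y_1=1 y_2=2 y_3=4 y_4=-5 y_5=3
S(7/2) = 1099/808

y_0 = S_0(0) = a_0 = -5
y_1 = S_1(0) = a_1 = 1
y_2 = S_2(0) = a_2 = 2
y_3 = S_3(0) = a_3 = 4
y_4 = S_4(0) = a_4 = -5
y_5 = S_4(2) = 3
t_q=7/2 is in segment 1 (τ=1/2); S_1(τ)=1099/808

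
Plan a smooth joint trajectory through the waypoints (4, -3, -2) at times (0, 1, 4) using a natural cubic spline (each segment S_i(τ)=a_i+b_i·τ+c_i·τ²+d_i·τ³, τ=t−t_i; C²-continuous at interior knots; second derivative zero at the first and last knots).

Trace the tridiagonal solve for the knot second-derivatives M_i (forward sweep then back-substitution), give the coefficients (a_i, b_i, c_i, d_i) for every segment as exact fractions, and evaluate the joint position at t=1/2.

Δ: Δ0=-7, Δ1=1/3
row 1: diag=8, rhs=44; c'=3/8, d'=11/2
back: M1=11/2
M: M0=0, M1=11/2, M2=0
seg 0: a=4, c=M0/2=0, d=(M1−M0)/(6·1)=11/12, b=Δ0−h0·(2M0+M1)/6=-95/12
seg 1: a=-3, c=M1/2=11/4, d=(M2−M1)/(6·3)=-11/36, b=Δ1−h1·(2M1+M2)/6=-31/6
t_q=1/2 → seg 0, τ=1/2; S=4+-95/12·τ+0·τ²+11/12·τ³=5/32

  seg 0: a=4 b=-95/12 c=0 d=11/12
  seg 1: a=-3 b=-31/6 c=11/4 d=-11/36
S(1/2) = 5/32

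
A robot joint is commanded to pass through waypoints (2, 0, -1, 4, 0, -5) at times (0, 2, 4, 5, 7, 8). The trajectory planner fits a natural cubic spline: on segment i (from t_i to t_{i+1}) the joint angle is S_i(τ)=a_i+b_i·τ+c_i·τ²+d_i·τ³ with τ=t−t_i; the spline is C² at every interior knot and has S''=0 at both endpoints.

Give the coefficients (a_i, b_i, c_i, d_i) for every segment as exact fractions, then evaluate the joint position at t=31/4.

  seg 0: a=2 b=-349/680 c=0 d=-331/2720
  seg 1: a=0 b=-671/340 c=-993/1360 d=399/544
  seg 2: a=-1 b=2657/680 c=312/85 d=-1753/680
  seg 3: a=4 b=239/68 c=-2763/680 d=111/170
  seg 4: a=0 b=-1667/340 c=-99/680 d=33/680
S(31/4) = -32541/8704

Δ: Δ0=-1, Δ1=-1/2, Δ2=5, Δ3=-2, Δ4=-5
row 1: diag=8, rhs=3; c'=1/4, d'=3/8
row 2: denom=6−2·1/4=11/2; d'=(33−2·3/8)/(11/2)=129/22
row 3: denom=6−1·2/11=64/11; d'=(-42−1·129/22)/(64/11)=-1053/128
row 4: denom=6−2·11/32=85/16; d'=(-18−2·-1053/128)/(85/16)=-99/340
back: M4=-99/340
back: M3=-1053/128−11/32·-99/340=-2763/340
back: M2=129/22−2/11·-2763/340=624/85
back: M1=3/8−1/4·624/85=-993/680
M: M0=0, M1=-993/680, M2=624/85, M3=-2763/340, M4=-99/340, M5=0
seg 0: a=2, c=M0/2=0, d=(M1−M0)/(6·2)=-331/2720, b=Δ0−h0·(2M0+M1)/6=-349/680
seg 1: a=0, c=M1/2=-993/1360, d=(M2−M1)/(6·2)=399/544, b=Δ1−h1·(2M1+M2)/6=-671/340
seg 2: a=-1, c=M2/2=312/85, d=(M3−M2)/(6·1)=-1753/680, b=Δ2−h2·(2M2+M3)/6=2657/680
seg 3: a=4, c=M3/2=-2763/680, d=(M4−M3)/(6·2)=111/170, b=Δ3−h3·(2M3+M4)/6=239/68
seg 4: a=0, c=M4/2=-99/680, d=(M5−M4)/(6·1)=33/680, b=Δ4−h4·(2M4+M5)/6=-1667/340
t_q=31/4 → seg 4, τ=3/4; S=0+-1667/340·τ+-99/680·τ²+33/680·τ³=-32541/8704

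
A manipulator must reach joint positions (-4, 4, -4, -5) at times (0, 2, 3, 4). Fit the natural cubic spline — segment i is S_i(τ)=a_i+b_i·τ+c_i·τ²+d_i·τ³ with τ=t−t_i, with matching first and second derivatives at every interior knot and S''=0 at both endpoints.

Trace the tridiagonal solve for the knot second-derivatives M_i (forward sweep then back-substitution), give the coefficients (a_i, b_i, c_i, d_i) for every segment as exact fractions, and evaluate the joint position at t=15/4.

  seg 0: a=-4 b=202/23 c=0 d=-55/46
  seg 1: a=4 b=-128/23 c=-165/23 d=109/23
  seg 2: a=-4 b=-131/23 c=162/23 d=-54/23
S(15/4) = -3901/736

Δ: Δ0=4, Δ1=-8, Δ2=-1
row 1: diag=6, rhs=-72; c'=1/6, d'=-12
row 2: denom=4−1·1/6=23/6; d'=(42−1·-12)/(23/6)=324/23
back: M2=324/23
back: M1=-12−1/6·324/23=-330/23
M: M0=0, M1=-330/23, M2=324/23, M3=0
seg 0: a=-4, c=M0/2=0, d=(M1−M0)/(6·2)=-55/46, b=Δ0−h0·(2M0+M1)/6=202/23
seg 1: a=4, c=M1/2=-165/23, d=(M2−M1)/(6·1)=109/23, b=Δ1−h1·(2M1+M2)/6=-128/23
seg 2: a=-4, c=M2/2=162/23, d=(M3−M2)/(6·1)=-54/23, b=Δ2−h2·(2M2+M3)/6=-131/23
t_q=15/4 → seg 2, τ=3/4; S=-4+-131/23·τ+162/23·τ²+-54/23·τ³=-3901/736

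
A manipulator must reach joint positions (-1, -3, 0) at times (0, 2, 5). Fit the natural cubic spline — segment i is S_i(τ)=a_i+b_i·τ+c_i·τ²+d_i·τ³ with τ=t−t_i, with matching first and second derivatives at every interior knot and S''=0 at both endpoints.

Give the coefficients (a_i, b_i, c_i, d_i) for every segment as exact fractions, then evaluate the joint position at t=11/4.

Δ: Δ0=-1, Δ1=1
row 1: diag=10, rhs=12; c'=3/10, d'=6/5
back: M1=6/5
M: M0=0, M1=6/5, M2=0
seg 0: a=-1, c=M0/2=0, d=(M1−M0)/(6·2)=1/10, b=Δ0−h0·(2M0+M1)/6=-7/5
seg 1: a=-3, c=M1/2=3/5, d=(M2−M1)/(6·3)=-1/15, b=Δ1−h1·(2M1+M2)/6=-1/5
t_q=11/4 → seg 1, τ=3/4; S=-3+-1/5·τ+3/5·τ²+-1/15·τ³=-909/320

  seg 0: a=-1 b=-7/5 c=0 d=1/10
  seg 1: a=-3 b=-1/5 c=3/5 d=-1/15
S(11/4) = -909/320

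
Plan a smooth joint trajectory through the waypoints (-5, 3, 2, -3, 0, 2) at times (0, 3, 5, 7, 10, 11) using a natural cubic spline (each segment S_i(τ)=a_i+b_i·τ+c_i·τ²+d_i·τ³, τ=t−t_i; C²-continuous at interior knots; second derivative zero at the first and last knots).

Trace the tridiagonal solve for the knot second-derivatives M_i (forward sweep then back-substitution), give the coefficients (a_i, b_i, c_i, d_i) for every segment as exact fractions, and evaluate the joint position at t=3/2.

Δ: Δ0=8/3, Δ1=-1/2, Δ2=-5/2, Δ3=1, Δ4=2
row 1: diag=10, rhs=-19; c'=1/5, d'=-19/10
row 2: denom=8−2·1/5=38/5; d'=(-12−2·-19/10)/(38/5)=-41/38
row 3: denom=10−2·5/19=180/19; d'=(21−2·-41/38)/(180/19)=22/9
row 4: denom=8−3·19/60=141/20; d'=(6−3·22/9)/(141/20)=-80/423
back: M4=-80/423
back: M3=22/9−19/60·-80/423=3178/1269
back: M2=-41/38−5/19·3178/1269=-4411/2538
back: M1=-19/10−1/5·-4411/2538=-1970/1269
M: M0=0, M1=-1970/1269, M2=-4411/2538, M3=3178/1269, M4=-80/423, M5=0
seg 0: a=-5, c=M0/2=0, d=(M1−M0)/(6·3)=-985/11421, b=Δ0−h0·(2M0+M1)/6=4369/1269
seg 1: a=3, c=M1/2=-985/1269, d=(M2−M1)/(6·2)=-157/10152, b=Δ1−h1·(2M1+M2)/6=1414/1269
seg 2: a=2, c=M2/2=-4411/5076, d=(M3−M2)/(6·2)=3589/10152, b=Δ2−h2·(2M2+M3)/6=-1841/846
seg 3: a=-3, c=M3/2=1589/1269, d=(M4−M3)/(6·3)=-1709/11421, b=Δ3−h3·(2M3+M4)/6=-1789/1269
seg 4: a=0, c=M4/2=-40/423, d=(M5−M4)/(6·1)=40/1269, b=Δ4−h4·(2M4+M5)/6=2618/1269
t_q=3/2 → seg 0, τ=3/2; S=-5+4369/1269·τ+0·τ²+-985/11421·τ³=-143/1128

  seg 0: a=-5 b=4369/1269 c=0 d=-985/11421
  seg 1: a=3 b=1414/1269 c=-985/1269 d=-157/10152
  seg 2: a=2 b=-1841/846 c=-4411/5076 d=3589/10152
  seg 3: a=-3 b=-1789/1269 c=1589/1269 d=-1709/11421
  seg 4: a=0 b=2618/1269 c=-40/423 d=40/1269
S(3/2) = -143/1128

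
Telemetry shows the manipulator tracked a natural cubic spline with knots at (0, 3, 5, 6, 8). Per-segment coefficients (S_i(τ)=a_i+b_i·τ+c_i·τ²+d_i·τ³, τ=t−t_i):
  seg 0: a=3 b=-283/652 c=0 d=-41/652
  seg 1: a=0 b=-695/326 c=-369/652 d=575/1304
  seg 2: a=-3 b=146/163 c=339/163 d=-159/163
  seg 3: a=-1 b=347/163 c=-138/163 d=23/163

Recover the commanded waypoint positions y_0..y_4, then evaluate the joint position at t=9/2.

y_0 = S_0(0) = a_0 = 3
y_1 = S_1(0) = a_1 = 0
y_2 = S_2(0) = a_2 = -3
y_3 = S_3(0) = a_3 = -1
y_4 = S_3(2) = 1
t_q=9/2 is in segment 1 (τ=3/2); S_1(τ)=-31119/10432

y_0=3 y_1=0 y_2=-3 y_3=-1 y_4=1
S(9/2) = -31119/10432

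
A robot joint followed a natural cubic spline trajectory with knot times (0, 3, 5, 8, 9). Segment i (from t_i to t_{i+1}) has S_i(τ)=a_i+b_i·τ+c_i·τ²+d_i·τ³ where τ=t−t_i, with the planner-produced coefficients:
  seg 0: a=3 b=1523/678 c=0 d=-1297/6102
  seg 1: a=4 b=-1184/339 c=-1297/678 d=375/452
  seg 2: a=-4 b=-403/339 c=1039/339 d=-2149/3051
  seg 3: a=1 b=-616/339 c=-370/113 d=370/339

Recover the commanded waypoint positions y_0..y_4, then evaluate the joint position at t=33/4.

y_0 = S_0(0) = a_0 = 3
y_1 = S_1(0) = a_1 = 4
y_2 = S_2(0) = a_2 = -4
y_3 = S_3(0) = a_3 = 1
y_4 = S_3(1) = -3
t_q=33/4 is in segment 3 (τ=1/4); S_3(τ)=1295/3616

y_0=3 y_1=4 y_2=-4 y_3=1 y_4=-3
S(33/4) = 1295/3616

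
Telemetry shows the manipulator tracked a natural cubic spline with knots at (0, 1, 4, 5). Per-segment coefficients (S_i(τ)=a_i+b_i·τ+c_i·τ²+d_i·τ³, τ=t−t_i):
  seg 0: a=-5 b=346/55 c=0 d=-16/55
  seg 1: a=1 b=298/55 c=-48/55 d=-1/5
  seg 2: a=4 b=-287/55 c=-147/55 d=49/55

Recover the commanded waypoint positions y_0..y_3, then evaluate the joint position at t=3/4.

y_0=-5 y_1=1 y_2=4 y_3=-3
S(3/4) = -89/220

y_0 = S_0(0) = a_0 = -5
y_1 = S_1(0) = a_1 = 1
y_2 = S_2(0) = a_2 = 4
y_3 = S_2(1) = -3
t_q=3/4 is in segment 0 (τ=3/4); S_0(τ)=-89/220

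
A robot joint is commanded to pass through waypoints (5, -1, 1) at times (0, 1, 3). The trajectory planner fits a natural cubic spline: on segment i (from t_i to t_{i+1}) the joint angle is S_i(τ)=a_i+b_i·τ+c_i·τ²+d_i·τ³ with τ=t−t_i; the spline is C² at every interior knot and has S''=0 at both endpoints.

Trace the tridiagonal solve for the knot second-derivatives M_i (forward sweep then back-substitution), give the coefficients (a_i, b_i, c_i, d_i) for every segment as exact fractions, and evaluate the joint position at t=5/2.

Δ: Δ0=-6, Δ1=1
row 1: diag=6, rhs=42; c'=1/3, d'=7
back: M1=7
M: M0=0, M1=7, M2=0
seg 0: a=5, c=M0/2=0, d=(M1−M0)/(6·1)=7/6, b=Δ0−h0·(2M0+M1)/6=-43/6
seg 1: a=-1, c=M1/2=7/2, d=(M2−M1)/(6·2)=-7/12, b=Δ1−h1·(2M1+M2)/6=-11/3
t_q=5/2 → seg 1, τ=3/2; S=-1+-11/3·τ+7/2·τ²+-7/12·τ³=-19/32

  seg 0: a=5 b=-43/6 c=0 d=7/6
  seg 1: a=-1 b=-11/3 c=7/2 d=-7/12
S(5/2) = -19/32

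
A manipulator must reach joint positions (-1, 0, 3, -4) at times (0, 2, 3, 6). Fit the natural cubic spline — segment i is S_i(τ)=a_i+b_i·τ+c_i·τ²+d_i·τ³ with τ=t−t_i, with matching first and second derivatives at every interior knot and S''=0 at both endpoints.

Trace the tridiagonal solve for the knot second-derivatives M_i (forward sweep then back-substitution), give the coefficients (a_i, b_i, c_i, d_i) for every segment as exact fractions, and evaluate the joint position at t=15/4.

Δ: Δ0=1/2, Δ1=3, Δ2=-7/3
row 1: diag=6, rhs=15; c'=1/6, d'=5/2
row 2: denom=8−1·1/6=47/6; d'=(-32−1·5/2)/(47/6)=-207/47
back: M2=-207/47
back: M1=5/2−1/6·-207/47=152/47
M: M0=0, M1=152/47, M2=-207/47, M3=0
seg 0: a=-1, c=M0/2=0, d=(M1−M0)/(6·2)=38/141, b=Δ0−h0·(2M0+M1)/6=-163/282
seg 1: a=0, c=M1/2=76/47, d=(M2−M1)/(6·1)=-359/282, b=Δ1−h1·(2M1+M2)/6=749/282
seg 2: a=3, c=M2/2=-207/94, d=(M3−M2)/(6·3)=23/94, b=Δ2−h2·(2M2+M3)/6=292/141
t_q=15/4 → seg 2, τ=3/4; S=3+292/141·τ+-207/94·τ²+23/94·τ³=20561/6016

  seg 0: a=-1 b=-163/282 c=0 d=38/141
  seg 1: a=0 b=749/282 c=76/47 d=-359/282
  seg 2: a=3 b=292/141 c=-207/94 d=23/94
S(15/4) = 20561/6016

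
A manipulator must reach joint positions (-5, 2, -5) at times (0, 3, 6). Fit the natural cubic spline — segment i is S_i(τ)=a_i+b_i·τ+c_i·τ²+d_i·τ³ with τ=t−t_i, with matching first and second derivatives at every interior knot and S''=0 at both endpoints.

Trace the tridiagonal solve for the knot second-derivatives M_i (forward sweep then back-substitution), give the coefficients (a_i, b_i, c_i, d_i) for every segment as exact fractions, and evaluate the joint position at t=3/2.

  seg 0: a=-5 b=7/2 c=0 d=-7/54
  seg 1: a=2 b=0 c=-7/6 d=7/54
S(3/2) = -3/16

Δ: Δ0=7/3, Δ1=-7/3
row 1: diag=12, rhs=-28; c'=1/4, d'=-7/3
back: M1=-7/3
M: M0=0, M1=-7/3, M2=0
seg 0: a=-5, c=M0/2=0, d=(M1−M0)/(6·3)=-7/54, b=Δ0−h0·(2M0+M1)/6=7/2
seg 1: a=2, c=M1/2=-7/6, d=(M2−M1)/(6·3)=7/54, b=Δ1−h1·(2M1+M2)/6=0
t_q=3/2 → seg 0, τ=3/2; S=-5+7/2·τ+0·τ²+-7/54·τ³=-3/16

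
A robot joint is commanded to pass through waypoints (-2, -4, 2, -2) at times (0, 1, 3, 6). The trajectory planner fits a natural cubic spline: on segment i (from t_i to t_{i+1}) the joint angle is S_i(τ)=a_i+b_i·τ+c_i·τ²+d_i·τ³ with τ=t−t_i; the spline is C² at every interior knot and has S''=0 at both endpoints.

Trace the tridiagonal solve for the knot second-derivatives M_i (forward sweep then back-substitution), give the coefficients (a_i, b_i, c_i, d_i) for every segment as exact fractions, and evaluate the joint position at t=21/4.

  seg 0: a=-2 b=-64/21 c=0 d=22/21
  seg 1: a=-4 b=2/21 c=22/7 d=-71/84
  seg 2: a=2 b=53/21 c=-27/14 d=3/14
S(21/4) = 319/896

Δ: Δ0=-2, Δ1=3, Δ2=-4/3
row 1: diag=6, rhs=30; c'=1/3, d'=5
row 2: denom=10−2·1/3=28/3; d'=(-26−2·5)/(28/3)=-27/7
back: M2=-27/7
back: M1=5−1/3·-27/7=44/7
M: M0=0, M1=44/7, M2=-27/7, M3=0
seg 0: a=-2, c=M0/2=0, d=(M1−M0)/(6·1)=22/21, b=Δ0−h0·(2M0+M1)/6=-64/21
seg 1: a=-4, c=M1/2=22/7, d=(M2−M1)/(6·2)=-71/84, b=Δ1−h1·(2M1+M2)/6=2/21
seg 2: a=2, c=M2/2=-27/14, d=(M3−M2)/(6·3)=3/14, b=Δ2−h2·(2M2+M3)/6=53/21
t_q=21/4 → seg 2, τ=9/4; S=2+53/21·τ+-27/14·τ²+3/14·τ³=319/896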